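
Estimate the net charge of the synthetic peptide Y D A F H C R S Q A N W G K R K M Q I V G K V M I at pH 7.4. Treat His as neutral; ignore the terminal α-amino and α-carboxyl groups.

+4

The side chains ionized at physiological pH are Lys/Arg (+1) and Asp/Glu (−1); with His treated as neutral, nothing else contributes.
Positive (K, R): R7, K14, R15, K16, K22 → +5.
Negative (D, E): D2 → −1.
Net charge = (+5) + (−1) = +4.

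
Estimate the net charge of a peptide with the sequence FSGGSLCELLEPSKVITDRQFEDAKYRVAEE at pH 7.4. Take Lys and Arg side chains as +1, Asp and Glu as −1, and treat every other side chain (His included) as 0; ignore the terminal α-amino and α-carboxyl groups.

-3

Positive (K, R): K14, R19, K25, R27 → +4.
Negative (D, E): E8, E11, D18, E22, D23, E30, E31 → −7.
Net charge = (+4) + (−7) = −3.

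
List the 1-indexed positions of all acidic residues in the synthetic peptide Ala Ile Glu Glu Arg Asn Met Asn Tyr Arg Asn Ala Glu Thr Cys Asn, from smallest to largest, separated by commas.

3, 4, 13

The acidic residues are Asp (D) and Glu (E), whose side chains end in a carboxylate group.
Matching residues: Glu3, Glu4, Glu13.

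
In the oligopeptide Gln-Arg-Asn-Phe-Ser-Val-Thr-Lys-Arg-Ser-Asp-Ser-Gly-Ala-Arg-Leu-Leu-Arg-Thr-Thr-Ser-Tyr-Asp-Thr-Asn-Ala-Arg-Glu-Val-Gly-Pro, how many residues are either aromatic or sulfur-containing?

2

Aromatic: F, W, Y. Sulfur-containing: C, M.
Aromatic residues here: Phe4, Tyr22 (2).
Sulfur-containing residues here: none (0).
The two groups share no amino acid, so total = 2 + 0 = 2.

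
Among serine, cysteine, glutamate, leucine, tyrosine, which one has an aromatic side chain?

tyrosine

F, W, and Y each carry an aromatic ring on the side chain.
Of the listed options, only tyrosine belongs to this group.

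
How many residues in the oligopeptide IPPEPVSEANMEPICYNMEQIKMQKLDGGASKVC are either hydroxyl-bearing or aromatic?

Hydroxyl-bearing: S, T, Y. Aromatic: F, W, Y.
Hydroxyl-bearing residues here: S7, Y16, S31 (3).
Aromatic residues here: Y16 (1).
Y is in both groups, so the 1 Y residue must not be double-counted.
Total = 3 + 1 − 1 = 3.

3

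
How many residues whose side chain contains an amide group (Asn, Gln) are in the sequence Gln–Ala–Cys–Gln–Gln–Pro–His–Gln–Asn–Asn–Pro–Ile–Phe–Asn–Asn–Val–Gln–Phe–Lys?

Matching residues: Gln1, Gln4, Gln5, Gln8, Asn9, Asn10, Asn14, Asn15, Gln17.

9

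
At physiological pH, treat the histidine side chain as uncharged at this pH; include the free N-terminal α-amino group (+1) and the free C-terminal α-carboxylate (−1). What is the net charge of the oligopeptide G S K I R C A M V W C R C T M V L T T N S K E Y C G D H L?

+2

At pH ~7.4 the Lys and Arg side chains are protonated (+1), the Asp and Glu side chains are deprotonated (−1), and with His taken as neutral all other side chains carry no charge.
Positive (K, R): K3, R5, R12, K22 → +4.
Negative (D, E): E23, D27 → −2.
The N-terminus (+1) and C-terminus (−1) cancel.
Net charge = (+4) + (−2) = +2.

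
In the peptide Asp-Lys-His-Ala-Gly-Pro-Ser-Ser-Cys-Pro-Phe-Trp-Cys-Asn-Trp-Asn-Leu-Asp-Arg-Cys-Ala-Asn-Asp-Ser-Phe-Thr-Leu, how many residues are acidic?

3

Aspartate (D) and glutamate (E) have carboxylic-acid side chains and are the acidic amino acids.
Matching residues: Asp1, Asp18, Asp23.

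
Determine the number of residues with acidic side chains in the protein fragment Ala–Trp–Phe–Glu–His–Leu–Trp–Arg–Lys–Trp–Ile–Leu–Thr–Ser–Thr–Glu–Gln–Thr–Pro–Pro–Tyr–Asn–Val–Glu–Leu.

3

Only D (aspartate) and E (glutamate) carry a side-chain carboxylic acid.
Matching residues: Glu4, Glu16, Glu24.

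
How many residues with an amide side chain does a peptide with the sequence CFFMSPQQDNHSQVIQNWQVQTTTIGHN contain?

Only N (asparagine) and Q (glutamine) carry a side-chain carboxamide.
Matching residues: Q7, Q8, N10, Q13, Q16, N17, Q19, Q21, N28.

9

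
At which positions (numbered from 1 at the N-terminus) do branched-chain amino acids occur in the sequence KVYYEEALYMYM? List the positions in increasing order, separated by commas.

2, 8

The BCAAs are Val, Leu, and Ile — aliphatic side chains with a branch point.
Matching residues: V2, L8.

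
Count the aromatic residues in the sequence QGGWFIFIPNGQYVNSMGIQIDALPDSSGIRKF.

Phenylalanine (F), tryptophan (W), and tyrosine (Y) have aromatic ring side chains.
Matching residues: W4, F5, F7, Y13, F33.

5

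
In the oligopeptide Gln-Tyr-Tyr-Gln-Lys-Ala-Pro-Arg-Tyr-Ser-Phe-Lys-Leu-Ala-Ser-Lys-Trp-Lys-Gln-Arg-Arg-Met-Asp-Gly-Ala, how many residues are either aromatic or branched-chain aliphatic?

6

Aromatic: F, W, Y. Branched-chain aliphatic: I, L, V.
Aromatic residues here: Tyr2, Tyr3, Tyr9, Phe11, Trp17 (5).
Branched-chain aliphatic residues here: Leu13 (1).
The two groups share no amino acid, so total = 5 + 1 = 6.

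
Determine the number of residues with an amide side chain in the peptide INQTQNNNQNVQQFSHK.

The amide-side-chain residues are Asn (N) and Gln (Q).
Matching residues: N2, Q3, Q5, N6, N7, N8, Q9, N10, Q12, Q13.

10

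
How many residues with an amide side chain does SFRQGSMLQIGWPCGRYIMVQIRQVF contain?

Only N (asparagine) and Q (glutamine) carry a side-chain carboxamide.
Matching residues: Q4, Q9, Q21, Q24.

4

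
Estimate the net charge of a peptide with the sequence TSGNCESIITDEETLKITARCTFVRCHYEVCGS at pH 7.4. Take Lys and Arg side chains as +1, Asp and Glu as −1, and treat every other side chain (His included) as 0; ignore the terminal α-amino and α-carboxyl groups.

Positive (K, R): K16, R20, R25 → +3.
Negative (D, E): E6, D11, E12, E13, E29 → −5.
Net charge = (+3) + (−5) = −2.

-2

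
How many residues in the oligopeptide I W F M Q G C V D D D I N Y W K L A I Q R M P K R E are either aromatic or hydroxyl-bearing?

Aromatic: F, W, Y. Hydroxyl-bearing: S, T, Y.
Aromatic residues here: W2, F3, Y14, W15 (4).
Hydroxyl-bearing residues here: Y14 (1).
Y is in both groups, so the 1 Y residue must not be double-counted.
Total = 4 + 1 − 1 = 4.

4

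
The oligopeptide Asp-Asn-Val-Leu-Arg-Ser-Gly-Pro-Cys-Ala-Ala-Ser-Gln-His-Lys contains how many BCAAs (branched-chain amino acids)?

Valine (V), leucine (L), and isoleucine (I) are the branched-chain amino acids.
Matching residues: Val3, Leu4.

2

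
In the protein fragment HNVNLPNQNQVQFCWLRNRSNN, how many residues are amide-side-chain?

Asparagine (N) and glutamine (Q) have uncharged amide side chains.
Matching residues: N2, N4, N7, Q8, N9, Q10, Q12, N18, N21, N22.

10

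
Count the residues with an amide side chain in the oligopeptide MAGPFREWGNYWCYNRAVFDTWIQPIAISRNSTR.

4

Asparagine (N) and glutamine (Q) have uncharged amide side chains.
Matching residues: N10, N15, Q24, N31.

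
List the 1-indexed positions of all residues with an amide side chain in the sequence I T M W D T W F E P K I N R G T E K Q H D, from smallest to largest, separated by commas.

Asparagine (N) and glutamine (Q) have uncharged amide side chains.
Matching residues: N13, Q19.

13, 19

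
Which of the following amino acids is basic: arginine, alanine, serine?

Lysine (K), arginine (R), and histidine (H) have basic, nitrogen-containing side chains.
Of the listed options, only arginine belongs to this group.

arginine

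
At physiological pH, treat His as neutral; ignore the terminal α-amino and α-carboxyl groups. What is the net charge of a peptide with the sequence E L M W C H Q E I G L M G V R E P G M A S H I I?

Near pH 7.4, K and R contribute +1 each, D and E contribute −1 each, and every other side chain (His included, as stated) is uncharged.
Positive (K, R): R15 → +1.
Negative (D, E): E1, E8, E16 → −3.
Net charge = (+1) + (−3) = −2.

-2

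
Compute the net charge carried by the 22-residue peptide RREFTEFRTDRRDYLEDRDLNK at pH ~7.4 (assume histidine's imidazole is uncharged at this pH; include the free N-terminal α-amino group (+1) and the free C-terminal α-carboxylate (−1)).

0

The side chains ionized at physiological pH are Lys/Arg (+1) and Asp/Glu (−1); with His treated as neutral, nothing else contributes.
Positive (K, R): R1, R2, R8, R11, R12, R18, K22 → +7.
Negative (D, E): E3, E6, D10, D13, E16, D17, D19 → −7.
The N-terminus (+1) and C-terminus (−1) cancel.
Net charge = (+7) + (−7) = 0.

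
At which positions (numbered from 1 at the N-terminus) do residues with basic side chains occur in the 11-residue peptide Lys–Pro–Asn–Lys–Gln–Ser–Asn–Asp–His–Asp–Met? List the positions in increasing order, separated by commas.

Lysine (K), arginine (R), and histidine (H) have basic, nitrogen-containing side chains.
Matching residues: Lys1, Lys4, His9.

1, 4, 9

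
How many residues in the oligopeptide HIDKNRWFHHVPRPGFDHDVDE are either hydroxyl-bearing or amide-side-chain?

1

Hydroxyl-bearing: S, T, Y. Amide-side-chain: N, Q.
Hydroxyl-bearing residues here: none (0).
Amide-side-chain residues here: N5 (1).
The two groups share no amino acid, so total = 0 + 1 = 1.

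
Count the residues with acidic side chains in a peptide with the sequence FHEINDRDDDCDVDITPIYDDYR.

9

Only D (aspartate) and E (glutamate) carry a side-chain carboxylic acid.
Matching residues: E3, D6, D8, D9, D10, D12, D14, D20, D21.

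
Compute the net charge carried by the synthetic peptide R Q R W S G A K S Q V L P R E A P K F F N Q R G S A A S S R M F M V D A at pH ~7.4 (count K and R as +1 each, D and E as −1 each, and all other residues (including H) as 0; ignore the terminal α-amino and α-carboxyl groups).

+5

Positive (K, R): R1, R3, K8, R14, K18, R23, R30 → +7.
Negative (D, E): E15, D35 → −2.
Net charge = (+7) + (−2) = +5.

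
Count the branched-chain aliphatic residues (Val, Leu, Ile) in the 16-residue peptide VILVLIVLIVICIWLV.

14

Matching residues: V1, I2, L3, V4, L5, I6, V7, L8, I9, V10, I11, I13, L15, V16.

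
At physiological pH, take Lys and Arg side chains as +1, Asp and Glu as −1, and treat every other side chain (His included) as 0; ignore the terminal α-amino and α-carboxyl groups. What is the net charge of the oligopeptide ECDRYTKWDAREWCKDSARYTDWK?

0

Positive (K, R): R4, K7, R11, K15, R19, K24 → +6.
Negative (D, E): E1, D3, D9, E12, D16, D22 → −6.
Net charge = (+6) + (−6) = 0.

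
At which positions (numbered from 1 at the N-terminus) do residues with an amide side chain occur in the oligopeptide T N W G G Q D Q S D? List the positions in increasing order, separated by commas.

Only N (asparagine) and Q (glutamine) carry a side-chain carboxamide.
Matching residues: N2, Q6, Q8.

2, 6, 8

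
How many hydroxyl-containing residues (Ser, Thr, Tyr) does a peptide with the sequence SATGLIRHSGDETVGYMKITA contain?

Matching residues: S1, T3, S9, T13, Y16, T20.

6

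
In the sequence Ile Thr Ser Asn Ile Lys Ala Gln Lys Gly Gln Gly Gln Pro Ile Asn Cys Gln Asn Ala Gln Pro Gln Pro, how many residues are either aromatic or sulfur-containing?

Aromatic: F, W, Y. Sulfur-containing: C, M.
Aromatic residues here: none (0).
Sulfur-containing residues here: Cys17 (1).
The two groups share no amino acid, so total = 0 + 1 = 1.

1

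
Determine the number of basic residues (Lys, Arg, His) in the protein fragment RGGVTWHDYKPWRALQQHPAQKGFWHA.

Matching residues: R1, H7, K10, R13, H18, K22, H26.

7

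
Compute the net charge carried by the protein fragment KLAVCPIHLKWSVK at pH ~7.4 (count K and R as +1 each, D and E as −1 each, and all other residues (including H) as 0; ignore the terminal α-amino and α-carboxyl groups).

+3

Positive (K, R): K1, K10, K14 → +3.
Negative (D, E): none → −0.
Net charge = (+3) + (−0) = +3.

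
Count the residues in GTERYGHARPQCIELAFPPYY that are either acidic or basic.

Acidic: D, E. Basic: H, K, R.
Acidic residues here: E3, E14 (2).
Basic residues here: R4, H7, R9 (3).
The two groups share no amino acid, so total = 2 + 3 = 5.

5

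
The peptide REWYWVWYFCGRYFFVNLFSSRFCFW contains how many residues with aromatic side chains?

13

The aromatic amino acids are Phe (F, benzyl), Trp (W, indole), and Tyr (Y, phenol).
Matching residues: W3, Y4, W5, W7, Y8, F9, Y13, F14, F15, F19, F23, F25, W26.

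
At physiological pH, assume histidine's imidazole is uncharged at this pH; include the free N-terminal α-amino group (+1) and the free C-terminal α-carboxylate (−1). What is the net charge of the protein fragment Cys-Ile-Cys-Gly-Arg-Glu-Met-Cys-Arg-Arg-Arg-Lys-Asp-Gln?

+3

The side chains ionized at physiological pH are Lys/Arg (+1) and Asp/Glu (−1); with His treated as neutral, nothing else contributes.
Positive (K, R): Arg5, Arg9, Arg10, Arg11, Lys12 → +5.
Negative (D, E): Glu6, Asp13 → −2.
The N-terminus (+1) and C-terminus (−1) cancel.
Net charge = (+5) + (−2) = +3.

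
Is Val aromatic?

No

The aromatic amino acids are Phe (F, benzyl), Trp (W, indole), and Tyr (Y, phenol).
Valine is not in this group.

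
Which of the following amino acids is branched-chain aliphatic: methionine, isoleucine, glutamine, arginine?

isoleucine

Valine (V), leucine (L), and isoleucine (I) are the branched-chain amino acids.
Of the listed options, only isoleucine belongs to this group.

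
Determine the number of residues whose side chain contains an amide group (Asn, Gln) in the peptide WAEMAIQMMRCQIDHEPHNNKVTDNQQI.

7

Matching residues: Q7, Q12, N19, N20, N25, Q26, Q27.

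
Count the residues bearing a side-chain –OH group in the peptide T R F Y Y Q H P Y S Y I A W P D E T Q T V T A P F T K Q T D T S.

The –OH-bearing residues are Ser, Thr (aliphatic alcohols), and Tyr (phenol).
Matching residues: T1, Y4, Y5, Y9, S10, Y11, T18, T20, T22, T26, T29, T31, S32.

13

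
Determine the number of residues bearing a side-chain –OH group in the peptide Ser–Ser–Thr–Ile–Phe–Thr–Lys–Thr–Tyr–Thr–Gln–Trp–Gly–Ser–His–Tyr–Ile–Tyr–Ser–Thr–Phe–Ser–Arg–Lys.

13

The –OH-bearing residues are Ser, Thr (aliphatic alcohols), and Tyr (phenol).
Matching residues: Ser1, Ser2, Thr3, Thr6, Thr8, Tyr9, Thr10, Ser14, Tyr16, Tyr18, Ser19, Thr20, Ser22.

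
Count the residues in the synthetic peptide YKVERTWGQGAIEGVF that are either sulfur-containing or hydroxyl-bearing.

2

Sulfur-containing: C, M. Hydroxyl-bearing: S, T, Y.
Sulfur-containing residues here: none (0).
Hydroxyl-bearing residues here: Y1, T6 (2).
The two groups share no amino acid, so total = 0 + 2 = 2.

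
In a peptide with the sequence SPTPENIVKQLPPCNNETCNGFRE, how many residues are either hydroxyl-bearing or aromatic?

Hydroxyl-bearing: S, T, Y. Aromatic: F, W, Y.
Hydroxyl-bearing residues here: S1, T3, T18 (3).
Aromatic residues here: F22 (1).
(Y belongs to both groups, but none appear in this sequence.) Total = 3 + 1 = 4.

4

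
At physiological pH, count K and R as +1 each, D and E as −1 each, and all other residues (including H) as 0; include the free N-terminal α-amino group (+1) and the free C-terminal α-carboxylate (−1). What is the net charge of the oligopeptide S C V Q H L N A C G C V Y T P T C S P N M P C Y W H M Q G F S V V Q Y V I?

0

Positive (K, R): none → +0.
Negative (D, E): none → −0.
The N-terminus (+1) and C-terminus (−1) cancel.
Net charge = (+0) + (−0) = 0.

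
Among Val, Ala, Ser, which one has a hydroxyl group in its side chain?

The –OH-bearing residues are Ser, Thr (aliphatic alcohols), and Tyr (phenol).
Of the listed options, only Ser belongs to this group.

Ser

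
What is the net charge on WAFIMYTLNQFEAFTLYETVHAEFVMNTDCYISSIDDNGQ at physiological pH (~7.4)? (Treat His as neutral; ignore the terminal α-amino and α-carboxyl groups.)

Near pH 7.4, K and R contribute +1 each, D and E contribute −1 each, and every other side chain (His included, as stated) is uncharged.
Positive (K, R): none → +0.
Negative (D, E): E12, E18, E23, D29, D36, D37 → −6.
Net charge = (+0) + (−6) = −6.

-6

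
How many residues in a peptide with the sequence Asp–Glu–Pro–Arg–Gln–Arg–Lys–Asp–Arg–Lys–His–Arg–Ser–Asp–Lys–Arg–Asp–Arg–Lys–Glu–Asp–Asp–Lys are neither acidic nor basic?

3

Acidic: D, E. Basic: K, R, H. All other residues are neither.
Matching residues: Pro3, Gln5, Ser13.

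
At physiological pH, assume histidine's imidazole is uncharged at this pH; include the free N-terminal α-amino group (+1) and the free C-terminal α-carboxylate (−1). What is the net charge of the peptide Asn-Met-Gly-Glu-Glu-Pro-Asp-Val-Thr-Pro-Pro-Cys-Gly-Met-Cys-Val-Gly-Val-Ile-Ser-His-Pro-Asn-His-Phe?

-3

At pH ~7.4 the Lys and Arg side chains are protonated (+1), the Asp and Glu side chains are deprotonated (−1), and with His taken as neutral all other side chains carry no charge.
Positive (K, R): none → +0.
Negative (D, E): Glu4, Glu5, Asp7 → −3.
The N-terminus (+1) and C-terminus (−1) cancel.
Net charge = (+0) + (−3) = −3.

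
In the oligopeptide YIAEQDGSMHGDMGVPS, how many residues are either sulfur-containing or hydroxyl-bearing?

Sulfur-containing: C, M. Hydroxyl-bearing: S, T, Y.
Sulfur-containing residues here: M9, M13 (2).
Hydroxyl-bearing residues here: Y1, S8, S17 (3).
The two groups share no amino acid, so total = 2 + 3 = 5.

5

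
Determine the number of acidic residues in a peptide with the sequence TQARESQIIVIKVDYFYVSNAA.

Only D (aspartate) and E (glutamate) carry a side-chain carboxylic acid.
Matching residues: E5, D14.

2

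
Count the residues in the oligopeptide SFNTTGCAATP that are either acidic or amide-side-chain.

Acidic: D, E. Amide-side-chain: N, Q.
Acidic residues here: none (0).
Amide-side-chain residues here: N3 (1).
The two groups share no amino acid, so total = 0 + 1 = 1.

1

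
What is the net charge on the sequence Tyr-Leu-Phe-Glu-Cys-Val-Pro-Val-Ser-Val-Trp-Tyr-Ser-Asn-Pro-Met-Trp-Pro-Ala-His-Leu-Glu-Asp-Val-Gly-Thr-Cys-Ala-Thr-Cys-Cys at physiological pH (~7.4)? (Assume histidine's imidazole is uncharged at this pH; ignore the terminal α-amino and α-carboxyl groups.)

-3

At pH ~7.4 the Lys and Arg side chains are protonated (+1), the Asp and Glu side chains are deprotonated (−1), and with His taken as neutral all other side chains carry no charge.
Positive (K, R): none → +0.
Negative (D, E): Glu4, Glu22, Asp23 → −3.
Net charge = (+0) + (−3) = −3.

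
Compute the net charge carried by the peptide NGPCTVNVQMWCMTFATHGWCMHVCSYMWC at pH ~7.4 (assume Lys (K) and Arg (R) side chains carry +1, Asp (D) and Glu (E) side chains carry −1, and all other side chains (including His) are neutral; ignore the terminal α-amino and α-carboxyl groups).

0

Positive (K, R): none → +0.
Negative (D, E): none → −0.
Net charge = (+0) + (−0) = 0.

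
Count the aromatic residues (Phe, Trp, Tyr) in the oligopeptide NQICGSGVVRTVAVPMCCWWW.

3

Matching residues: W19, W20, W21.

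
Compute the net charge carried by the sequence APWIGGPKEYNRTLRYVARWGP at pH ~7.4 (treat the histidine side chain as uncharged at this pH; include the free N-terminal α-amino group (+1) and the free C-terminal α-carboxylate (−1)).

The side chains ionized at physiological pH are Lys/Arg (+1) and Asp/Glu (−1); with His treated as neutral, nothing else contributes.
Positive (K, R): K8, R12, R15, R19 → +4.
Negative (D, E): E9 → −1.
The N-terminus (+1) and C-terminus (−1) cancel.
Net charge = (+4) + (−1) = +3.

+3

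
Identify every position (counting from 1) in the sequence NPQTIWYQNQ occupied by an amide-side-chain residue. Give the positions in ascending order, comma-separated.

Asparagine (N) and glutamine (Q) have uncharged amide side chains.
Matching residues: N1, Q3, Q8, N9, Q10.

1, 3, 8, 9, 10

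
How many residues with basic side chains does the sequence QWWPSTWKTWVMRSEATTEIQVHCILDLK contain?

Lysine (K), arginine (R), and histidine (H) have basic, nitrogen-containing side chains.
Matching residues: K8, R13, H23, K29.

4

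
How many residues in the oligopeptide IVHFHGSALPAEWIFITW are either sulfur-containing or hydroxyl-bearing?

Sulfur-containing: C, M. Hydroxyl-bearing: S, T, Y.
Sulfur-containing residues here: none (0).
Hydroxyl-bearing residues here: S7, T17 (2).
The two groups share no amino acid, so total = 0 + 2 = 2.

2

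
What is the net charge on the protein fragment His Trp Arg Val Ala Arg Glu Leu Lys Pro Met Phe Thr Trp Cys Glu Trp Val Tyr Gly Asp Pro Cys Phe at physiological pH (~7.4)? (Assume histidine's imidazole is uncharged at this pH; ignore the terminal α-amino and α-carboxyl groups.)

0

The side chains ionized at physiological pH are Lys/Arg (+1) and Asp/Glu (−1); with His treated as neutral, nothing else contributes.
Positive (K, R): Arg3, Arg6, Lys9 → +3.
Negative (D, E): Glu7, Glu16, Asp21 → −3.
Net charge = (+3) + (−3) = 0.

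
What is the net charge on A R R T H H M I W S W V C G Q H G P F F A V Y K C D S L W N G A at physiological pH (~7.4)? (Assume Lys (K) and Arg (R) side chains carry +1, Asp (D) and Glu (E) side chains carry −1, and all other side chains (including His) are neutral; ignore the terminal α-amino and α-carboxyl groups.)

+2

Positive (K, R): R2, R3, K24 → +3.
Negative (D, E): D26 → −1.
Net charge = (+3) + (−1) = +2.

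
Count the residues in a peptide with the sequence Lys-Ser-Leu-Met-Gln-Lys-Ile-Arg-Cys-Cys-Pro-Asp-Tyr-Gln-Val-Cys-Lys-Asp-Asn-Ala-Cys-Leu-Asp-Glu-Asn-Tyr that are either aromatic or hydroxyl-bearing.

Aromatic: F, W, Y. Hydroxyl-bearing: S, T, Y.
Aromatic residues here: Tyr13, Tyr26 (2).
Hydroxyl-bearing residues here: Ser2, Tyr13, Tyr26 (3).
Y is in both groups, so the 2 Y residues must not be double-counted.
Total = 2 + 3 − 2 = 3.

3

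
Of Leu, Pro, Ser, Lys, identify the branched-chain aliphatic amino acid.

Leu

The BCAAs are Val, Leu, and Ile — aliphatic side chains with a branch point.
Of the listed options, only Leu belongs to this group.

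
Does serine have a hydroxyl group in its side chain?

Yes

S, T, and Y are the three residues with a side-chain hydroxyl.
Serine is in this group.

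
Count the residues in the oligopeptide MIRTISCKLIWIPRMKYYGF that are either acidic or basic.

4

Acidic: D, E. Basic: H, K, R.
Acidic residues here: none (0).
Basic residues here: R3, K8, R14, K16 (4).
The two groups share no amino acid, so total = 0 + 4 = 4.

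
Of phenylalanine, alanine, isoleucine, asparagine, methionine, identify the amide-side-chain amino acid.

The amide-side-chain residues are Asn (N) and Gln (Q).
Of the listed options, only asparagine belongs to this group.

asparagine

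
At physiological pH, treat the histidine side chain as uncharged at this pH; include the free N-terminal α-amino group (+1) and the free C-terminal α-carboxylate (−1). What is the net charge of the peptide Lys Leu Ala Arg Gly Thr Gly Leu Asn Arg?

+3

Near pH 7.4, K and R contribute +1 each, D and E contribute −1 each, and every other side chain (His included, as stated) is uncharged.
Positive (K, R): Lys1, Arg4, Arg10 → +3.
Negative (D, E): none → −0.
The N-terminus (+1) and C-terminus (−1) cancel.
Net charge = (+3) + (−0) = +3.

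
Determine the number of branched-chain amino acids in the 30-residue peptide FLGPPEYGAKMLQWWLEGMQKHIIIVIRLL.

10

The BCAAs are Val, Leu, and Ile — aliphatic side chains with a branch point.
Matching residues: L2, L12, L16, I23, I24, I25, V26, I27, L29, L30.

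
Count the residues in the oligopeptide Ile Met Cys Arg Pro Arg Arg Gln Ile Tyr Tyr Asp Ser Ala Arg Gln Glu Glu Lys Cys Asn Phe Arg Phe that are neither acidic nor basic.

15

Acidic: D, E. Basic: K, R, H. All other residues are neither.
Matching residues: Ile1, Met2, Cys3, Pro5, Gln8, Ile9, Tyr10, Tyr11, Ser13, Ala14, Gln16, Cys20, Asn21, Phe22, Phe24.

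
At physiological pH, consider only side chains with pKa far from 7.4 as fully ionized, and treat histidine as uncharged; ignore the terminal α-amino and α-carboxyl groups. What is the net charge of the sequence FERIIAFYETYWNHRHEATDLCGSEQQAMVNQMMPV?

Near pH 7.4, K and R contribute +1 each, D and E contribute −1 each, and every other side chain (His included, as stated) is uncharged.
Positive (K, R): R3, R15 → +2.
Negative (D, E): E2, E9, E17, D20, E25 → −5.
Net charge = (+2) + (−5) = −3.

-3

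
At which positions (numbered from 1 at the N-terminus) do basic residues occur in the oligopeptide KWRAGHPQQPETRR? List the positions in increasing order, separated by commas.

1, 3, 6, 13, 14

Lysine (K), arginine (R), and histidine (H) have basic, nitrogen-containing side chains.
Matching residues: K1, R3, H6, R13, R14.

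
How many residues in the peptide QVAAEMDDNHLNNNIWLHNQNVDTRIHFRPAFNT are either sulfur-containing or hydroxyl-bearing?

Sulfur-containing: C, M. Hydroxyl-bearing: S, T, Y.
Sulfur-containing residues here: M6 (1).
Hydroxyl-bearing residues here: T24, T34 (2).
The two groups share no amino acid, so total = 1 + 2 = 3.

3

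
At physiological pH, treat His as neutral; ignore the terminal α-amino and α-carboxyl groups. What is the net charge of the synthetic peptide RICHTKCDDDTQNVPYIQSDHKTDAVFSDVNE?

-4

Near pH 7.4, K and R contribute +1 each, D and E contribute −1 each, and every other side chain (His included, as stated) is uncharged.
Positive (K, R): R1, K6, K22 → +3.
Negative (D, E): D8, D9, D10, D20, D24, D29, E32 → −7.
Net charge = (+3) + (−7) = −4.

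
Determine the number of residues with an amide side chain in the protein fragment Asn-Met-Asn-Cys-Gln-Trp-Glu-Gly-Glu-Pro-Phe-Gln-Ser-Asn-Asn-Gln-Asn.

Asparagine (N) and glutamine (Q) have uncharged amide side chains.
Matching residues: Asn1, Asn3, Gln5, Gln12, Asn14, Asn15, Gln16, Asn17.

8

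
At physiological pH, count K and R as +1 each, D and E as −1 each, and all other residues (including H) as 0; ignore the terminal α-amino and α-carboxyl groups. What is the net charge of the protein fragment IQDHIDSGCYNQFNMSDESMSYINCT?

Positive (K, R): none → +0.
Negative (D, E): D3, D6, D17, E18 → −4.
Net charge = (+0) + (−4) = −4.

-4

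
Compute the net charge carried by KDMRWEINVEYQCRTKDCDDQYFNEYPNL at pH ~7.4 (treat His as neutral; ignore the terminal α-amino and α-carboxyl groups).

-3

The side chains ionized at physiological pH are Lys/Arg (+1) and Asp/Glu (−1); with His treated as neutral, nothing else contributes.
Positive (K, R): K1, R4, R14, K16 → +4.
Negative (D, E): D2, E6, E10, D17, D19, D20, E25 → −7.
Net charge = (+4) + (−7) = −3.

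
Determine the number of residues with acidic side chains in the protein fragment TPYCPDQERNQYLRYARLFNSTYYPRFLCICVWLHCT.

Only D (aspartate) and E (glutamate) carry a side-chain carboxylic acid.
Matching residues: D6, E8.

2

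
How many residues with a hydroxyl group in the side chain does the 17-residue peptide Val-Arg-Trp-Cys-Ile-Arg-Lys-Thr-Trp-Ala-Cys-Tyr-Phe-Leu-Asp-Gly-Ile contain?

2

The –OH-bearing residues are Ser, Thr (aliphatic alcohols), and Tyr (phenol).
Matching residues: Thr8, Tyr12.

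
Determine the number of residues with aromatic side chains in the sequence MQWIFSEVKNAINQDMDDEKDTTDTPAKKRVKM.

The aromatic amino acids are Phe (F, benzyl), Trp (W, indole), and Tyr (Y, phenol).
Matching residues: W3, F5.

2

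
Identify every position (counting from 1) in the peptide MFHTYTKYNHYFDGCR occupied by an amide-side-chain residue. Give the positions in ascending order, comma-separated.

9

Only N (asparagine) and Q (glutamine) carry a side-chain carboxamide.
Matching residues: N9.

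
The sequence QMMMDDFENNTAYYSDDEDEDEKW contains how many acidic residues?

10

The acidic residues are Asp (D) and Glu (E), whose side chains end in a carboxylate group.
Matching residues: D5, D6, E8, D16, D17, E18, D19, E20, D21, E22.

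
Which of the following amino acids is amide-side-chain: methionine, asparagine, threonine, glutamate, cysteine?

asparagine

Asparagine (N) and glutamine (Q) have uncharged amide side chains.
Of the listed options, only asparagine belongs to this group.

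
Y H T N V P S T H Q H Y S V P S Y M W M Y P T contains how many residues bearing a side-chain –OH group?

10

S, T, and Y are the three residues with a side-chain hydroxyl.
Matching residues: Y1, T3, S7, T8, Y12, S13, S16, Y17, Y21, T23.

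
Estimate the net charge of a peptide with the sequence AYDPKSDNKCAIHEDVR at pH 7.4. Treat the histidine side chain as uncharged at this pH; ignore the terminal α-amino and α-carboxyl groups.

The side chains ionized at physiological pH are Lys/Arg (+1) and Asp/Glu (−1); with His treated as neutral, nothing else contributes.
Positive (K, R): K5, K9, R17 → +3.
Negative (D, E): D3, D7, E14, D15 → −4.
Net charge = (+3) + (−4) = −1.

-1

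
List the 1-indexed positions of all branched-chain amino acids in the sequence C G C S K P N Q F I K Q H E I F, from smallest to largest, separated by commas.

10, 15

Valine (V), leucine (L), and isoleucine (I) are the branched-chain amino acids.
Matching residues: I10, I15.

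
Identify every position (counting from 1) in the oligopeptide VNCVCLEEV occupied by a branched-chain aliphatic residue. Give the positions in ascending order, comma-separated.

1, 4, 6, 9

Valine (V), leucine (L), and isoleucine (I) are the branched-chain amino acids.
Matching residues: V1, V4, L6, V9.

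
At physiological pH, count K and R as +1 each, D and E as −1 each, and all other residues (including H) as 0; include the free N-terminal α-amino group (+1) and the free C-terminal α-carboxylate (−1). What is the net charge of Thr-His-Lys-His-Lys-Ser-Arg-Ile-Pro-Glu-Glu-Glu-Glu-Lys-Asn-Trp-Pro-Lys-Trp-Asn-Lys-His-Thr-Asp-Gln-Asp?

Positive (K, R): Lys3, Lys5, Arg7, Lys14, Lys18, Lys21 → +6.
Negative (D, E): Glu10, Glu11, Glu12, Glu13, Asp24, Asp26 → −6.
The N-terminus (+1) and C-terminus (−1) cancel.
Net charge = (+6) + (−6) = 0.

0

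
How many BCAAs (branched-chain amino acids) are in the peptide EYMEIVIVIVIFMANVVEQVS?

10

V, L, and I make up the branched-chain aliphatic group.
Matching residues: I5, V6, I7, V8, I9, V10, I11, V16, V17, V20.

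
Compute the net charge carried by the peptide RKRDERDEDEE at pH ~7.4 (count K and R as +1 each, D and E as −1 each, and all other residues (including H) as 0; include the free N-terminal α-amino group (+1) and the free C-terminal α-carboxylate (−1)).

-3

Positive (K, R): R1, K2, R3, R6 → +4.
Negative (D, E): D4, E5, D7, E8, D9, E10, E11 → −7.
The N-terminus (+1) and C-terminus (−1) cancel.
Net charge = (+4) + (−7) = −3.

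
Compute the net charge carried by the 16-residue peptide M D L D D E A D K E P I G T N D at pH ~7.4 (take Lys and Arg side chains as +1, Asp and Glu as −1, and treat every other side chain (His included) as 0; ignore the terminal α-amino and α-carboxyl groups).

-6

Positive (K, R): K9 → +1.
Negative (D, E): D2, D4, D5, E6, D8, E10, D16 → −7.
Net charge = (+1) + (−7) = −6.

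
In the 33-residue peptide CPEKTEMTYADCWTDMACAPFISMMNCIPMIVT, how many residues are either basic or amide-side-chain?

Basic: H, K, R. Amide-side-chain: N, Q.
Basic residues here: K4 (1).
Amide-side-chain residues here: N26 (1).
The two groups share no amino acid, so total = 1 + 1 = 2.

2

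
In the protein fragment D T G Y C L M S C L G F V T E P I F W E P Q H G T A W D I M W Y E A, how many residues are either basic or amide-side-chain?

Basic: H, K, R. Amide-side-chain: N, Q.
Basic residues here: H23 (1).
Amide-side-chain residues here: Q22 (1).
The two groups share no amino acid, so total = 1 + 1 = 2.

2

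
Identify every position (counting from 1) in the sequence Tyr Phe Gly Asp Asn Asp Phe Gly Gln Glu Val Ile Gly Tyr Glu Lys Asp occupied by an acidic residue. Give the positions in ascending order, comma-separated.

4, 6, 10, 15, 17

Matching residues: Asp4, Asp6, Glu10, Glu15, Asp17.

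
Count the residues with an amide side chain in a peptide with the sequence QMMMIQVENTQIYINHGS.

The amide-side-chain residues are Asn (N) and Gln (Q).
Matching residues: Q1, Q6, N9, Q11, N15.

5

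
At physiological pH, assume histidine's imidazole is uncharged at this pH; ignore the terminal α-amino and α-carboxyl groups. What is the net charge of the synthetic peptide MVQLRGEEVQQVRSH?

At pH ~7.4 the Lys and Arg side chains are protonated (+1), the Asp and Glu side chains are deprotonated (−1), and with His taken as neutral all other side chains carry no charge.
Positive (K, R): R5, R13 → +2.
Negative (D, E): E7, E8 → −2.
Net charge = (+2) + (−2) = 0.

0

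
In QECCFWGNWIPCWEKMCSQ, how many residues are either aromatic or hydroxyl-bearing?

Aromatic: F, W, Y. Hydroxyl-bearing: S, T, Y.
Aromatic residues here: F5, W6, W9, W13 (4).
Hydroxyl-bearing residues here: S18 (1).
(Y belongs to both groups, but none appear in this sequence.) Total = 4 + 1 = 5.

5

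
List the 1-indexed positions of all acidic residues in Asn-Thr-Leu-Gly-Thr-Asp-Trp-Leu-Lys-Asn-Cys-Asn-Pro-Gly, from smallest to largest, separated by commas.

The acidic residues are Asp (D) and Glu (E), whose side chains end in a carboxylate group.
Matching residues: Asp6.

6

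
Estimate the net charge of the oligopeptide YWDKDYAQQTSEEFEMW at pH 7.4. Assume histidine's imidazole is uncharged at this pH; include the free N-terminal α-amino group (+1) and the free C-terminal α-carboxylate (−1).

Near pH 7.4, K and R contribute +1 each, D and E contribute −1 each, and every other side chain (His included, as stated) is uncharged.
Positive (K, R): K4 → +1.
Negative (D, E): D3, D5, E12, E13, E15 → −5.
The N-terminus (+1) and C-terminus (−1) cancel.
Net charge = (+1) + (−5) = −4.

-4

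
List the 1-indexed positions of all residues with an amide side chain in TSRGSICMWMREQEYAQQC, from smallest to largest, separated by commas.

Asparagine (N) and glutamine (Q) have uncharged amide side chains.
Matching residues: Q13, Q17, Q18.

13, 17, 18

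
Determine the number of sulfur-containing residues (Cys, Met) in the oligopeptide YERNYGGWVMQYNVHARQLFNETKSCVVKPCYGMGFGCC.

Matching residues: M10, C26, C31, M34, C38, C39.

6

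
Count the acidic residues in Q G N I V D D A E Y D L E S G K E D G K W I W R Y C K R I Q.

7

The acidic residues are Asp (D) and Glu (E), whose side chains end in a carboxylate group.
Matching residues: D6, D7, E9, D11, E13, E17, D18.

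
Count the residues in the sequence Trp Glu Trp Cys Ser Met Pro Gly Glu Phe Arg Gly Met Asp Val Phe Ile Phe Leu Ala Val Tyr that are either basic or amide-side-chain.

Basic: H, K, R. Amide-side-chain: N, Q.
Basic residues here: Arg11 (1).
Amide-side-chain residues here: none (0).
The two groups share no amino acid, so total = 1 + 0 = 1.

1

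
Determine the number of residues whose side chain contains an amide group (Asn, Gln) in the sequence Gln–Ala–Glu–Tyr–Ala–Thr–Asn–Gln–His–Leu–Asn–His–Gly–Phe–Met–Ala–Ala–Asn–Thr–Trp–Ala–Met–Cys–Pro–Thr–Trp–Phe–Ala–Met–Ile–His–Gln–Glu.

Matching residues: Gln1, Asn7, Gln8, Asn11, Asn18, Gln32.

6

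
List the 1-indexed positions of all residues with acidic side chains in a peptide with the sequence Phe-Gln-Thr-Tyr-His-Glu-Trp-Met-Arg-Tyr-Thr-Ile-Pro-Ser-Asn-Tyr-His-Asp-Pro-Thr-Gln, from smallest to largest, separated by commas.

The acidic residues are Asp (D) and Glu (E), whose side chains end in a carboxylate group.
Matching residues: Glu6, Asp18.

6, 18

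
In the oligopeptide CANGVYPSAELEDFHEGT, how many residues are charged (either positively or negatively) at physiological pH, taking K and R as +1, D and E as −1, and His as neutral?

Charged side chains at pH ~7.4: K, R (positive); D, E (negative).
Matching residues: E10, E12, D13, E16.

4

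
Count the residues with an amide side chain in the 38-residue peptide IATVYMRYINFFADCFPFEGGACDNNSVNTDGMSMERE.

Only N (asparagine) and Q (glutamine) carry a side-chain carboxamide.
Matching residues: N10, N25, N26, N29.

4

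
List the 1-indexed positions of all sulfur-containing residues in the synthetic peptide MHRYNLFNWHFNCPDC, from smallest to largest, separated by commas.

Only Cys (C) and Met (M) have a sulfur atom in the side chain.
Matching residues: M1, C13, C16.

1, 13, 16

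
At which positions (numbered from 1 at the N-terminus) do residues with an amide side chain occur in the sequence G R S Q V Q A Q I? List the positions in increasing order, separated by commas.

4, 6, 8

Asparagine (N) and glutamine (Q) have uncharged amide side chains.
Matching residues: Q4, Q6, Q8.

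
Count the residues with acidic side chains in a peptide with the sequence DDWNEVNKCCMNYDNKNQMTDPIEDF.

The acidic residues are Asp (D) and Glu (E), whose side chains end in a carboxylate group.
Matching residues: D1, D2, E5, D14, D21, E24, D25.

7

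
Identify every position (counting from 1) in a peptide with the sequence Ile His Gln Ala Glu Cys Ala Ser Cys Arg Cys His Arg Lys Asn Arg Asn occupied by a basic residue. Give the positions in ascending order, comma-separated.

The basic amino acids are Lys (K), Arg (R), and His (H).
Matching residues: His2, Arg10, His12, Arg13, Lys14, Arg16.

2, 10, 12, 13, 14, 16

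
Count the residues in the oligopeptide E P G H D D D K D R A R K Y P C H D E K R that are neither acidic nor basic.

6

Acidic: D, E. Basic: K, R, H. All other residues are neither.
Matching residues: P2, G3, A11, Y14, P15, C16.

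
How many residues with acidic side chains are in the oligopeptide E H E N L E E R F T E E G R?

The acidic residues are Asp (D) and Glu (E), whose side chains end in a carboxylate group.
Matching residues: E1, E3, E6, E7, E11, E12.

6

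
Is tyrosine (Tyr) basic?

K, R, and H are the three residues with basic side chains (ε-amine, guanidinium, and imidazole respectively).
Tyrosine is not in this group.

No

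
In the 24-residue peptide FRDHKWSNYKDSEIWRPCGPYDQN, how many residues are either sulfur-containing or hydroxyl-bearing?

5

Sulfur-containing: C, M. Hydroxyl-bearing: S, T, Y.
Sulfur-containing residues here: C18 (1).
Hydroxyl-bearing residues here: S7, Y9, S12, Y21 (4).
The two groups share no amino acid, so total = 1 + 4 = 5.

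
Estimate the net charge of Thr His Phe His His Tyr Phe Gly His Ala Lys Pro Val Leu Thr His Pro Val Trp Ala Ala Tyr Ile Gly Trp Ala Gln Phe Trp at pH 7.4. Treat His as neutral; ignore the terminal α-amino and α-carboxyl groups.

+1

At pH ~7.4 the Lys and Arg side chains are protonated (+1), the Asp and Glu side chains are deprotonated (−1), and with His taken as neutral all other side chains carry no charge.
Positive (K, R): Lys11 → +1.
Negative (D, E): none → −0.
Net charge = (+1) + (−0) = +1.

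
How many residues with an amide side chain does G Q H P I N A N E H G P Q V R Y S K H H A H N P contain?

The amide-side-chain residues are Asn (N) and Gln (Q).
Matching residues: Q2, N6, N8, Q13, N23.

5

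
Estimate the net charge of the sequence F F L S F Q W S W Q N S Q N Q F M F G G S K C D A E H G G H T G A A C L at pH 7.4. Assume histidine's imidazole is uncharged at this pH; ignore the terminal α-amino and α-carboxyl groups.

At pH ~7.4 the Lys and Arg side chains are protonated (+1), the Asp and Glu side chains are deprotonated (−1), and with His taken as neutral all other side chains carry no charge.
Positive (K, R): K22 → +1.
Negative (D, E): D24, E26 → −2.
Net charge = (+1) + (−2) = −1.

-1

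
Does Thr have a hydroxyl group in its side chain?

Yes

The –OH-bearing residues are Ser, Thr (aliphatic alcohols), and Tyr (phenol).
Threonine is in this group.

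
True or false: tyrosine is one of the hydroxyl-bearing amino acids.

True

Serine (S), threonine (T), and tyrosine (Y) each carry a hydroxyl group on the side chain.
Tyrosine is in this group.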